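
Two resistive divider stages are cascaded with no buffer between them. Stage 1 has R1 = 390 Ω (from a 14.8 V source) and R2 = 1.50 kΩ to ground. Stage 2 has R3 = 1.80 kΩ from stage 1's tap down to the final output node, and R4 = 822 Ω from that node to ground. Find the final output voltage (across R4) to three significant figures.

Stage 2 presents R3+R4 = 2622 Ω as a load on stage 1's tap.
Stage 1's lower leg becomes R2‖(R3+R4) = 954.1 Ω, so V_mid = 14.8 × 954.1/1344 = 10.51 V.
Stage 2 is itself unloaded: V_out = V_mid × R4/(R3+R4) = 10.51 × 822/2622 = 3.29 V.

V_out ≈ 3.29 V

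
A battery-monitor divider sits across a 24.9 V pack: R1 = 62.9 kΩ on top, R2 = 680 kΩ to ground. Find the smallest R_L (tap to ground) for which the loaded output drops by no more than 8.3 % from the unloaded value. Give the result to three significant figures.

Output resistance R_th = R1‖R2 = (62.9 × 680)/742.9 = 57.57 kΩ.
The fractional drop is R_th/(R_th + R_L); requiring this ≤ 0.0830 gives R_L ≥ R_th(1/0.0830 − 1) = 57.57 × 11.05 = 636 kΩ.

R_L(min) ≈ 636 kΩ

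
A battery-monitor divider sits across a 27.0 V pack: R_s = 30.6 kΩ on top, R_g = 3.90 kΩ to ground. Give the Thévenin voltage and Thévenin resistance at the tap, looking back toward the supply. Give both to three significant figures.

V_th is the open-circuit tap voltage: 27.0 × 3.90/(30.6 + 3.90) = 3.05 V.
With the supply zeroed, R_s and R_g appear in parallel from the tap: R_th = R_s‖R_g = (30.6 × 3.90)/34.50 = 3.46 kΩ.

V_th = 3.05 V, R_th = 3.46 kΩ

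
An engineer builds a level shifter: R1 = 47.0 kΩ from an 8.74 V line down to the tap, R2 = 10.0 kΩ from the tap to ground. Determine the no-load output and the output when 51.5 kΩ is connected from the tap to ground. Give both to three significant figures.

Unloaded: 1.53 V; loaded: 1.32 V

Open-circuit: V = 8.74 × 10.0/(47.0 + 10.0) = 1.53 V.
With the load, R2 becomes R2‖R_L = 8.374 kΩ, so V = 8.74 × 8.374/55.37 = 1.32 V.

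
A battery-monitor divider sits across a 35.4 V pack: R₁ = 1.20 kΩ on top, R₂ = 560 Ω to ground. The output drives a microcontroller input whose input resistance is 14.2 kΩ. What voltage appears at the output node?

The load sits in parallel with R₂: R₂‖R_L = (560 × 14200) / (560 + 14200) = 538.8 Ω.
V_out = 35.4 × 538.8 / (1200 + 538.8) = 35.4 × 538.8/1739 = 11.0 V.

V_out ≈ 11.0 V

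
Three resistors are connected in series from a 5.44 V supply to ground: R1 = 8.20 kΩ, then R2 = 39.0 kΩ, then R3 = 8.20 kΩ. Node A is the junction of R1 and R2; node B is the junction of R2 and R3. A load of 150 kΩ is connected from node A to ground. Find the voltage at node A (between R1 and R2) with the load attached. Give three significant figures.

V ≈ 4.43 V

Below node A the series string R2+R3 = 47.20 kΩ sits in parallel with the 150 kΩ load: 35.90 kΩ.
V_A = 5.44 × 35.90/(8.20 + 35.90) = 4.43 V.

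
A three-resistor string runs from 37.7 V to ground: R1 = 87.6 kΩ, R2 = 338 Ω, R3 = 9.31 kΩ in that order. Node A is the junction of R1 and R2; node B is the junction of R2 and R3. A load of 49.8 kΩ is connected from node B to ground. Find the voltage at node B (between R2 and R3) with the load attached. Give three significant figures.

V ≈ 3.09 V

At node B, R3 is in parallel with the load: R3‖R_L = 7844 Ω.
Below node A the resistance is R2 + (R3‖R_L) = 8182 Ω, so V_A = 37.7 × 8182/95780 = 3.220 V.
Then V_B = V_A × (R3‖R_L)/(R2 + R3‖R_L) = 3.220 × 7844/8182 = 3.09 V.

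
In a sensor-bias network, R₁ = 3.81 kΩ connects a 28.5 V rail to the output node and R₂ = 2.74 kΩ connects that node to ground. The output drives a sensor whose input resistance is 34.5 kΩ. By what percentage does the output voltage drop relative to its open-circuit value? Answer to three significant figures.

4.42 %

The divider's output (Thévenin) resistance is R₁‖R₂ = 1.594 kΩ.
Fractional drop under load = R_th/(R_th + R_L) = 1.594 / (1.594 + 34.5) = 0.04416.
So the output falls by 4.42 %.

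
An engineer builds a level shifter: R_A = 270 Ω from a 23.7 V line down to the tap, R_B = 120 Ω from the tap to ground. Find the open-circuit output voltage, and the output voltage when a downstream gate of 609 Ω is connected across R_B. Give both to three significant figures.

Open-circuit: V = 23.7 × 120/(270 + 120) = 7.29 V.
With the load, R_B becomes R_B‖R_L = 100.2 Ω, so V = 23.7 × 100.2/370.2 = 6.42 V.

Unloaded: 7.29 V; loaded: 6.42 V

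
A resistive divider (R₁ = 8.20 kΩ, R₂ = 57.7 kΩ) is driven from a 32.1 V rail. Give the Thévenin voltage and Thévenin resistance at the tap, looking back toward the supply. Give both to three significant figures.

V_th = 28.1 V, R_th = 7.18 kΩ

V_th is the open-circuit tap voltage: 32.1 × 57.7/(8.20 + 57.7) = 28.1 V.
With the supply zeroed, R₁ and R₂ appear in parallel from the tap: R_th = R₁‖R₂ = (8.20 × 57.7)/65.90 = 7.18 kΩ.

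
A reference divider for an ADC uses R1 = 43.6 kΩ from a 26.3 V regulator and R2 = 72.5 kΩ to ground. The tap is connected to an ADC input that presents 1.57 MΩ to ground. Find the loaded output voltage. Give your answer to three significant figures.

The load sits in parallel with R2: R2‖R_L = (72.5 × 1570) / (72.5 + 1570) = 69.30 kΩ.
V_out = 26.3 × 69.30 / (43.6 + 69.30) = 26.3 × 69.30/112.9 = 16.1 V.
(Unloaded it would have been 16.4 V.)

V_out ≈ 16.1 V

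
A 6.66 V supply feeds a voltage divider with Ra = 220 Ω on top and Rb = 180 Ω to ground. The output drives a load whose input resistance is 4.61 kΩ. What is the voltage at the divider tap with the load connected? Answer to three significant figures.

The load sits in parallel with Rb: Rb‖R_L = (180 × 4610) / (180 + 4610) = 173.2 Ω.
V_out = 6.66 × 173.2 / (220 + 173.2) = 6.66 × 173.2/393.2 = 2.93 V.

V_out ≈ 2.93 V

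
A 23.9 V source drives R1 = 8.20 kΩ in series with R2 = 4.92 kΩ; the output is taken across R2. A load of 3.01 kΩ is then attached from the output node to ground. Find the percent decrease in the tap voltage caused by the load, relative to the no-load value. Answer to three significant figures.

Unloaded V = 23.9 × 4.92/13.12 = 8.963 V.
Loaded: R2‖R_L = 1.867 kΩ, giving V = 23.9 × 1.867/10.07 = 4.433 V.
Drop = (8.963 − 4.433) / 8.963 = 50.5 %.

50.5 %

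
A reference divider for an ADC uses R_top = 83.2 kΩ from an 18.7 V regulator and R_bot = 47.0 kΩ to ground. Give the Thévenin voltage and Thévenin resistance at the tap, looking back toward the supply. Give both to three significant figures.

V_th = 6.75 V, R_th = 30.0 kΩ

V_th is the open-circuit tap voltage: 18.7 × 47.0/(83.2 + 47.0) = 6.75 V.
With the supply zeroed, R_top and R_bot appear in parallel from the tap: R_th = R_top‖R_bot = (83.2 × 47.0)/130.2 = 30.0 kΩ.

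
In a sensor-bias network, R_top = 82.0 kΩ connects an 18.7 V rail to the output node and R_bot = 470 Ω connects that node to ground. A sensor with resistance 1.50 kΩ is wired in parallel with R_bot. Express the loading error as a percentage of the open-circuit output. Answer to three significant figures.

Unloaded V = 18.7 × 470/82470 = 0.1066 V.
Loaded: R_bot‖R_L = 357.9 Ω, giving V = 18.7 × 357.9/82360 = 0.08126 V.
Drop = (0.1066 − 0.08126) / 0.1066 = 23.8 %.

23.8 %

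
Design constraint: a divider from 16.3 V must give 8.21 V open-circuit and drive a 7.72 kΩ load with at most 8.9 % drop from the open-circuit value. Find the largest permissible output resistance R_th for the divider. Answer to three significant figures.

R_th ≤ 754 Ω

Loading drop = R_th/(R_th + R_L) ≤ 0.0890, so R_th ≤ R_L · ε/(1−ε) = 7.72 kΩ × 0.0890/0.9110 = 754 Ω.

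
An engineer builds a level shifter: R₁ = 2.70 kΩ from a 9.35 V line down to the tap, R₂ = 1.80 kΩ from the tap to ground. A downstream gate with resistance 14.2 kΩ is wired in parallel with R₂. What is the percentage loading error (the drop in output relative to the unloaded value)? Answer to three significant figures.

The divider's output (Thévenin) resistance is R₁‖R₂ = 1.080 kΩ.
Fractional drop under load = R_th/(R_th + R_L) = 1.080 / (1.080 + 14.2) = 0.07068.
So the output falls by 7.07 %.

7.07 %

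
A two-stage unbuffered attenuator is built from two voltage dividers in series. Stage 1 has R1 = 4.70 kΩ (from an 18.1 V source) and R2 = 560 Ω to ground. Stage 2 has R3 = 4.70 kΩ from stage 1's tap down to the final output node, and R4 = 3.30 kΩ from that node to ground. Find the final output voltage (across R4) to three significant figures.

Stage 2 presents R3+R4 = 8000 Ω as a load on stage 1's tap.
Stage 1's lower leg becomes R2‖(R3+R4) = 523.4 Ω, so V_mid = 18.1 × 523.4/5223 = 1.814 V.
Stage 2 is itself unloaded: V_out = V_mid × R4/(R3+R4) = 1.814 × 3300/8000 = 0.748 V.

V_out ≈ 0.748 V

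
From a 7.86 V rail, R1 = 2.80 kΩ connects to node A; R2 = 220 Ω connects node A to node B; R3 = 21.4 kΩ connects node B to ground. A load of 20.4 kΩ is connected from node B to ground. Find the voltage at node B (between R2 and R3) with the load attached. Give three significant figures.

V ≈ 6.10 V

At node B, R3 is in parallel with the load: R3‖R_L = 10440 Ω.
Below node A the resistance is R2 + (R3‖R_L) = 10660 Ω, so V_A = 7.86 × 10660/13460 = 6.225 V.
Then V_B = V_A × (R3‖R_L)/(R2 + R3‖R_L) = 6.225 × 10440/10660 = 6.10 V.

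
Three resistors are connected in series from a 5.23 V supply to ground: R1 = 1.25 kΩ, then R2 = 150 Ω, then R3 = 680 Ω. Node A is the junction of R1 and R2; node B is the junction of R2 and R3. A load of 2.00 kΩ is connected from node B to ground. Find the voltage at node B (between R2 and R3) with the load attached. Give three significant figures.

At node B, R3 is in parallel with the load: R3‖R_L = 507.5 Ω.
Below node A the resistance is R2 + (R3‖R_L) = 657.5 Ω, so V_A = 5.23 × 657.5/1907 = 1.803 V.
Then V_B = V_A × (R3‖R_L)/(R2 + R3‖R_L) = 1.803 × 507.5/657.5 = 1.39 V.

V ≈ 1.39 V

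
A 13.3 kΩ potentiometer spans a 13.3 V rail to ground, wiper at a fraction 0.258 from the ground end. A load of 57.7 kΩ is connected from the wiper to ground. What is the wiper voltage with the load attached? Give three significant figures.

The wiper splits the pot into (1−α)R = 9.869 kΩ above and αR = 3.431 kΩ below.
Lower section ‖ load = 3.239 kΩ.
V_wiper = 13.3 × 3.239/(9.869 + 3.239) = 3.29 V.

V ≈ 3.29 V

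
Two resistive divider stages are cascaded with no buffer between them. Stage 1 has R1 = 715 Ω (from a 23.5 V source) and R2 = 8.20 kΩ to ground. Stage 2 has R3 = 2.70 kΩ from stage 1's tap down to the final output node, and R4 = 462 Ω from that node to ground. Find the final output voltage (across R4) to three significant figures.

Stage 2 presents R3+R4 = 3162 Ω as a load on stage 1's tap.
Stage 1's lower leg becomes R2‖(R3+R4) = 2282 Ω, so V_mid = 23.5 × 2282/2997 = 17.89 V.
Stage 2 is itself unloaded: V_out = V_mid × R4/(R3+R4) = 17.89 × 462/3162 = 2.61 V.

V_out ≈ 2.61 V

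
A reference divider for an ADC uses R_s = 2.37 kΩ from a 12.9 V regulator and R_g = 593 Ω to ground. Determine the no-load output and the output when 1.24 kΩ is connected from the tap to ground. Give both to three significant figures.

Open-circuit: V = 12.9 × 593/(2370 + 593) = 2.58 V.
With the load, R_g becomes R_g‖R_L = 401.2 Ω, so V = 12.9 × 401.2/2771 = 1.87 V.

Unloaded: 2.58 V; loaded: 1.87 V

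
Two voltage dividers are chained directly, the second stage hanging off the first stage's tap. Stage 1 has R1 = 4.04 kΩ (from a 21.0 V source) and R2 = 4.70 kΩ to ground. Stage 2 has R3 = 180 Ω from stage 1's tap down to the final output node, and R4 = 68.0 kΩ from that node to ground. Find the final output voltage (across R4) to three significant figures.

V_out ≈ 10.9 V

Stage 2 presents R3+R4 = 68180 Ω as a load on stage 1's tap.
Stage 1's lower leg becomes R2‖(R3+R4) = 4397 Ω, so V_mid = 21.0 × 4397/8437 = 10.94 V.
Stage 2 is itself unloaded: V_out = V_mid × R4/(R3+R4) = 10.94 × 68000/68180 = 10.9 V.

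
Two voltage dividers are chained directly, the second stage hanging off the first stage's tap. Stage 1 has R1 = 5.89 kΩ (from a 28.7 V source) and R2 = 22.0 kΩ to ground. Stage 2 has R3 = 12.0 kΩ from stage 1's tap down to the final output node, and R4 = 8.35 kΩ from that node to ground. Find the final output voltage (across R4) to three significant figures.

Stage 2 presents R3+R4 = 20.35 kΩ as a load on stage 1's tap.
Stage 1's lower leg becomes R2‖(R3+R4) = 10.57 kΩ, so V_mid = 28.7 × 10.57/16.46 = 18.43 V.
Stage 2 is itself unloaded: V_out = V_mid × R4/(R3+R4) = 18.43 × 8.35/20.35 = 7.56 V.

V_out ≈ 7.56 V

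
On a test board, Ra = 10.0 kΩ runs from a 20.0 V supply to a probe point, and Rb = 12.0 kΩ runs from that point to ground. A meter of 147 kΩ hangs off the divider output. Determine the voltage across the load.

The load sits in parallel with Rb: Rb‖R_L = (12.0 × 147) / (12.0 + 147) = 11.09 kΩ.
V_out = 20.0 × 11.09 / (10.0 + 11.09) = 20.0 × 11.09/21.09 = 10.5 V.
(Unloaded it would have been 10.9 V.)

V_out ≈ 10.5 V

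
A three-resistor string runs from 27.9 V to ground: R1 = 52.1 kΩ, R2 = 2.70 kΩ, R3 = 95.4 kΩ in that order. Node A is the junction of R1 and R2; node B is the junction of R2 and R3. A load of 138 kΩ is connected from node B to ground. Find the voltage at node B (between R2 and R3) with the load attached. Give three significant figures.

At node B, R3 is in parallel with the load: R3‖R_L = 56.41 kΩ.
Below node A the resistance is R2 + (R3‖R_L) = 59.11 kΩ, so V_A = 27.9 × 59.11/111.2 = 14.83 V.
Then V_B = V_A × (R3‖R_L)/(R2 + R3‖R_L) = 14.83 × 56.41/59.11 = 14.2 V.

V ≈ 14.2 V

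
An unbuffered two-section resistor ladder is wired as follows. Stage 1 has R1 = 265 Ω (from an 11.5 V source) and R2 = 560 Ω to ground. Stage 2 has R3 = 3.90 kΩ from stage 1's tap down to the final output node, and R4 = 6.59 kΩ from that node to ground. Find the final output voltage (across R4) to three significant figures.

Stage 2 presents R3+R4 = 10490 Ω as a load on stage 1's tap.
Stage 1's lower leg becomes R2‖(R3+R4) = 531.6 Ω, so V_mid = 11.5 × 531.6/796.6 = 7.674 V.
Stage 2 is itself unloaded: V_out = V_mid × R4/(R3+R4) = 7.674 × 6590/10490 = 4.82 V.

V_out ≈ 4.82 V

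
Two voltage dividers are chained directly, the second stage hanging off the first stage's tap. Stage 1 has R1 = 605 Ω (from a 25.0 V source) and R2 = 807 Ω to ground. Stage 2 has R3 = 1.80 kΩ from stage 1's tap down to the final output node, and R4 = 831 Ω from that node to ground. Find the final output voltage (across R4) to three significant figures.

Stage 2 presents R3+R4 = 2631 Ω as a load on stage 1's tap.
Stage 1's lower leg becomes R2‖(R3+R4) = 617.6 Ω, so V_mid = 25.0 × 617.6/1223 = 12.63 V.
Stage 2 is itself unloaded: V_out = V_mid × R4/(R3+R4) = 12.63 × 831/2631 = 3.99 V.

V_out ≈ 3.99 V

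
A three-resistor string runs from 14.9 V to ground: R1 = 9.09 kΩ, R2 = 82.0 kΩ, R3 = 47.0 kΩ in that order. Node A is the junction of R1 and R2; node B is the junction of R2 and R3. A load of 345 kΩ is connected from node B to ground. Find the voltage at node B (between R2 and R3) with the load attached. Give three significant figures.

V ≈ 4.65 V

At node B, R3 is in parallel with the load: R3‖R_L = 41.36 kΩ.
Below node A the resistance is R2 + (R3‖R_L) = 123.4 kΩ, so V_A = 14.9 × 123.4/132.5 = 13.88 V.
Then V_B = V_A × (R3‖R_L)/(R2 + R3‖R_L) = 13.88 × 41.36/123.4 = 4.65 V.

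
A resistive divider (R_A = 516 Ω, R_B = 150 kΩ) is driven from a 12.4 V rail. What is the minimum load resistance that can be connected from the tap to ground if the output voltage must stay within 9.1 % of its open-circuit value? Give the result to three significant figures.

R_L(min) ≈ 5.14 kΩ

Output resistance R_th = R_A‖R_B = (516 × 150000)/150500 = 514.2 Ω.
The fractional drop is R_th/(R_th + R_L); requiring this ≤ 0.0910 gives R_L ≥ R_th(1/0.0910 − 1) = 514.2 × 9.989 = 5.14 kΩ.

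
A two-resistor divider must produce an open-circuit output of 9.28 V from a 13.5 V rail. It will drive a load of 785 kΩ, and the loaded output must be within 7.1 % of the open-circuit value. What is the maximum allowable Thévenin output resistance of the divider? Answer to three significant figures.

Loading drop = R_th/(R_th + R_L) ≤ 0.0710, so R_th ≤ R_L · ε/(1−ε) = 785 kΩ × 0.0710/0.9290 = 60.0 kΩ.

R_th ≤ 60.0 kΩ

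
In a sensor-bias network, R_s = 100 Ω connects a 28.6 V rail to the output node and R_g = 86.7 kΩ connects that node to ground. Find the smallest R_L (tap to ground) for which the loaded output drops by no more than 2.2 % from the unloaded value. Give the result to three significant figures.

R_L(min) ≈ 4.44 kΩ

Output resistance R_th = R_s‖R_g = (100 × 86700)/86800 = 99.88 Ω.
The fractional drop is R_th/(R_th + R_L); requiring this ≤ 0.0220 gives R_L ≥ R_th(1/0.0220 − 1) = 99.88 × 44.45 = 4.44 kΩ.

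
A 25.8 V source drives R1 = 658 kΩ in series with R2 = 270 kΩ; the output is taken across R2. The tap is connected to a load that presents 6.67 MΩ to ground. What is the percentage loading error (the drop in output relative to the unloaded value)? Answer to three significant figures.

2.79 %

The divider's output (Thévenin) resistance is R1‖R2 = 191.4 kΩ.
Fractional drop under load = R_th/(R_th + R_L) = 191.4 / (191.4 + 6670) = 0.02790.
So the output falls by 2.79 %.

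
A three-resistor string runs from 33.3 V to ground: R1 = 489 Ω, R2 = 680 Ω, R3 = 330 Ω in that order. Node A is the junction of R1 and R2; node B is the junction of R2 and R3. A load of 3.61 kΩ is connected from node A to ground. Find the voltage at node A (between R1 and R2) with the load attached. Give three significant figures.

Below node A the series string R2+R3 = 1010 Ω sits in parallel with the 3610 Ω load: 789.2 Ω.
V_A = 33.3 × 789.2/(489 + 789.2) = 20.6 V.

V ≈ 20.6 V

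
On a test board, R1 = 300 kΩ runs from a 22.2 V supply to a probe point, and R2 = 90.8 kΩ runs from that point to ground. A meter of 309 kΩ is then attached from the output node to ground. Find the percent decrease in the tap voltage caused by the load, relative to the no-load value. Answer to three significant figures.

18.4 %

The divider's output (Thévenin) resistance is R1‖R2 = 69.70 kΩ.
Fractional drop under load = R_th/(R_th + R_L) = 69.70 / (69.70 + 309) = 0.1841.
So the output falls by 18.4 %.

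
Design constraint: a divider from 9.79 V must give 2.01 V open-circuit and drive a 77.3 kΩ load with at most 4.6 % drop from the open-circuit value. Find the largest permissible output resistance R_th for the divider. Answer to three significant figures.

Loading drop = R_th/(R_th + R_L) ≤ 0.0460, so R_th ≤ R_L · ε/(1−ε) = 77.3 kΩ × 0.0460/0.9540 = 3.73 kΩ.

R_th ≤ 3.73 kΩ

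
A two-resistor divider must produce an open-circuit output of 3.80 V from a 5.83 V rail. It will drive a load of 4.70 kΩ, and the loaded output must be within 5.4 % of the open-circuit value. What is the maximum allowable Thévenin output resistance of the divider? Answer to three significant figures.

Loading drop = R_th/(R_th + R_L) ≤ 0.0540, so R_th ≤ R_L · ε/(1−ε) = 4.70 kΩ × 0.0540/0.9460 = 268 Ω.

R_th ≤ 268 Ω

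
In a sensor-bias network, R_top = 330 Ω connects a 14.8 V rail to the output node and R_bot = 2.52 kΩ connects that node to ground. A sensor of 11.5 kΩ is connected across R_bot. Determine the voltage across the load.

The load sits in parallel with R_bot: R_bot‖R_L = (2520 × 11500) / (2520 + 11500) = 2067 Ω.
V_out = 14.8 × 2067 / (330 + 2067) = 14.8 × 2067/2397 = 12.8 V.
(Unloaded it would have been 13.1 V.)

V_out ≈ 12.8 V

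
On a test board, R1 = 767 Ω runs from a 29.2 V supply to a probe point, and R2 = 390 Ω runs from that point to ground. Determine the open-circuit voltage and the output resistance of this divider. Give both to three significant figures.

V_th is the open-circuit tap voltage: 29.2 × 390/(767 + 390) = 9.84 V.
With the supply zeroed, R1 and R2 appear in parallel from the tap: R_th = R1‖R2 = (767 × 390)/1157 = 259 Ω.

V_th = 9.84 V, R_th = 259 Ω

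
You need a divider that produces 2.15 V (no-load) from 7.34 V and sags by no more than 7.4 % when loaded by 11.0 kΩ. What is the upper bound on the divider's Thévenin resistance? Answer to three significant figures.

Loading drop = R_th/(R_th + R_L) ≤ 0.0740, so R_th ≤ R_L · ε/(1−ε) = 11.0 kΩ × 0.0740/0.9260 = 879 Ω.
(Any R1, R2 with R2/(R1+R2) = 0.293 and R1‖R2 ≤ 879 Ω will meet the spec.)

R_th ≤ 879 Ω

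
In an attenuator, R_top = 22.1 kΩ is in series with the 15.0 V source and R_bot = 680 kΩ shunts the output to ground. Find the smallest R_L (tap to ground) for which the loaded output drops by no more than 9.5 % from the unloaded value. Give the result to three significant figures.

Output resistance R_th = R_top‖R_bot = (22.1 × 680)/702.1 = 21.40 kΩ.
The fractional drop is R_th/(R_th + R_L); requiring this ≤ 0.0950 gives R_L ≥ R_th(1/0.0950 − 1) = 21.40 × 9.526 = 204 kΩ.

R_L(min) ≈ 204 kΩ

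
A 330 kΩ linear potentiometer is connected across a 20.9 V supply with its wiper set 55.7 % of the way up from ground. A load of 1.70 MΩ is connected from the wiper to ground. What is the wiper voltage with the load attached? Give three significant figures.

V ≈ 11.1 V

The wiper splits the pot into (1−α)R = 146.2 kΩ above and αR = 183.8 kΩ below.
Lower section ‖ load = 165.9 kΩ.
V_wiper = 20.9 × 165.9/(146.2 + 165.9) = 11.1 V.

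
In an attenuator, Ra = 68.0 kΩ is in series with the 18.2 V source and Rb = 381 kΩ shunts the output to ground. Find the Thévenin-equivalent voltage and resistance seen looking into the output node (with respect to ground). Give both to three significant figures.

V_th = 15.4 V, R_th = 57.7 kΩ

V_th is the open-circuit tap voltage: 18.2 × 381/(68.0 + 381) = 15.4 V.
With the supply zeroed, Ra and Rb appear in parallel from the tap: R_th = Ra‖Rb = (68.0 × 381)/449.0 = 57.7 kΩ.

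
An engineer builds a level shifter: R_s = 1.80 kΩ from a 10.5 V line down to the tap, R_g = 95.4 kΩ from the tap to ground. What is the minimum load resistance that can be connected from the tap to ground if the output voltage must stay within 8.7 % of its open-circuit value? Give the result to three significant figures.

R_L(min) ≈ 18.5 kΩ

Output resistance R_th = R_s‖R_g = (1.80 × 95.4)/97.20 = 1.767 kΩ.
The fractional drop is R_th/(R_th + R_L); requiring this ≤ 0.0870 gives R_L ≥ R_th(1/0.0870 − 1) = 1.767 × 10.49 = 18.5 kΩ.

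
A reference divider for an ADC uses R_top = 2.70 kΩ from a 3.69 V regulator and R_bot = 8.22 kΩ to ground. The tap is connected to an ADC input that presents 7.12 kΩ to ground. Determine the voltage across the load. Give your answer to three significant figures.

The load sits in parallel with R_bot: R_bot‖R_L = (8.22 × 7.12) / (8.22 + 7.12) = 3.815 kΩ.
V_out = 3.69 × 3.815 / (2.70 + 3.815) = 3.69 × 3.815/6.515 = 2.16 V.

V_out ≈ 2.16 V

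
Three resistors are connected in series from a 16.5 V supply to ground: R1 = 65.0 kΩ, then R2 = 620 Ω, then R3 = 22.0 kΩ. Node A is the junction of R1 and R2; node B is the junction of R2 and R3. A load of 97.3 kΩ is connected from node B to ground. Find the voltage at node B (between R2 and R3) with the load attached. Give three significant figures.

V ≈ 3.54 V

At node B, R3 is in parallel with the load: R3‖R_L = 17940 Ω.
Below node A the resistance is R2 + (R3‖R_L) = 18560 Ω, so V_A = 16.5 × 18560/83560 = 3.665 V.
Then V_B = V_A × (R3‖R_L)/(R2 + R3‖R_L) = 3.665 × 17940/18560 = 3.54 V.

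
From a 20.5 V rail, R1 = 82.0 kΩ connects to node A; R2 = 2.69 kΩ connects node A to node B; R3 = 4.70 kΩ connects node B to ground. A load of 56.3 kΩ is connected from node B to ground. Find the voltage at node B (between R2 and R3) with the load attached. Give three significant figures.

V ≈ 0.999 V

At node B, R3 is in parallel with the load: R3‖R_L = 4.338 kΩ.
Below node A the resistance is R2 + (R3‖R_L) = 7.028 kΩ, so V_A = 20.5 × 7.028/89.03 = 1.618 V.
Then V_B = V_A × (R3‖R_L)/(R2 + R3‖R_L) = 1.618 × 4.338/7.028 = 0.999 V.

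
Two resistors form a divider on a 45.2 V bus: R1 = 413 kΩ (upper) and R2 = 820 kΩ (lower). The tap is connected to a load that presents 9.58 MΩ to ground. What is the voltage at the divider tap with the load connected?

The load sits in parallel with R2: R2‖R_L = (820 × 9580) / (820 + 9580) = 755.3 kΩ.
V_out = 45.2 × 755.3 / (413 + 755.3) = 45.2 × 755.3/1168 = 29.2 V.

V_out ≈ 29.2 V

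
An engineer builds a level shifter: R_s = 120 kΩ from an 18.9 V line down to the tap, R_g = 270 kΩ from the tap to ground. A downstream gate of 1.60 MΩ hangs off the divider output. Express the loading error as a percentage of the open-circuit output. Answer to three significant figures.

The divider's output (Thévenin) resistance is R_s‖R_g = 83.08 kΩ.
Fractional drop under load = R_th/(R_th + R_L) = 83.08 / (83.08 + 1600) = 0.04936.
So the output falls by 4.94 %.

4.94 %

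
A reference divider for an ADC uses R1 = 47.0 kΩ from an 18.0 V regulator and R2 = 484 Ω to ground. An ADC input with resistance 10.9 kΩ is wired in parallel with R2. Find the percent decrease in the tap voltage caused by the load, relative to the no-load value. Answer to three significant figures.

The divider's output (Thévenin) resistance is R1‖R2 = 479.1 Ω.
Fractional drop under load = R_th/(R_th + R_L) = 479.1 / (479.1 + 10900) = 0.04210.
So the output falls by 4.21 %.

4.21 %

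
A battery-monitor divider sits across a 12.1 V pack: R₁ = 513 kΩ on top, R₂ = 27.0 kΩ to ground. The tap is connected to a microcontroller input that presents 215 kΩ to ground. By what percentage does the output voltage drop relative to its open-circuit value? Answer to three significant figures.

10.7 %

The divider's output (Thévenin) resistance is R₁‖R₂ = 25.65 kΩ.
Fractional drop under load = R_th/(R_th + R_L) = 25.65 / (25.65 + 215) = 0.1066.
So the output falls by 10.7 %.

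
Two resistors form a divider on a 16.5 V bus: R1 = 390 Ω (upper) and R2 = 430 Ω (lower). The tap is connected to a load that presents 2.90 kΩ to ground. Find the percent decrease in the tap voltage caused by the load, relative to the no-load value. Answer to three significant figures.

The divider's output (Thévenin) resistance is R1‖R2 = 204.5 Ω.
Fractional drop under load = R_th/(R_th + R_L) = 204.5 / (204.5 + 2900) = 0.06588.
So the output falls by 6.59 %.

6.59 %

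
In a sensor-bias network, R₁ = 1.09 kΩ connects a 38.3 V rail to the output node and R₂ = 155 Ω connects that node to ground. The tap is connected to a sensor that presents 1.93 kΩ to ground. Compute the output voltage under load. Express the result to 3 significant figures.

The load sits in parallel with R₂: R₂‖R_L = (155 × 1930) / (155 + 1930) = 143.5 Ω.
V_out = 38.3 × 143.5 / (1090 + 143.5) = 38.3 × 143.5/1233 = 4.46 V.
(Unloaded it would have been 4.77 V.)

V_out ≈ 4.46 V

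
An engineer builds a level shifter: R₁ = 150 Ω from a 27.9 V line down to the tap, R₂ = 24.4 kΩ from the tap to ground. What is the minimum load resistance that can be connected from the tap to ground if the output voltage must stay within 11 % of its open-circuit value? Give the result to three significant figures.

R_L(min) ≈ 1.21 kΩ

Output resistance R_th = R₁‖R₂ = (150 × 24400)/24550 = 149.1 Ω.
The fractional drop is R_th/(R_th + R_L); requiring this ≤ 0.110 gives R_L ≥ R_th(1/0.110 − 1) = 149.1 × 8.091 = 1.21 kΩ.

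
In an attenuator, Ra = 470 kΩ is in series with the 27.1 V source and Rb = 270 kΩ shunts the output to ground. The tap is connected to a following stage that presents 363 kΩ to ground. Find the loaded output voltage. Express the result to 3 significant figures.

The load sits in parallel with Rb: Rb‖R_L = (270 × 363) / (270 + 363) = 154.8 kΩ.
V_out = 27.1 × 154.8 / (470 + 154.8) = 27.1 × 154.8/624.8 = 6.72 V.

V_out ≈ 6.72 V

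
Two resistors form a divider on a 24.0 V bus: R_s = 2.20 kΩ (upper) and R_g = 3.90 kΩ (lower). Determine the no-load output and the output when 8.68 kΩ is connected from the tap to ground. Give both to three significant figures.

Unloaded: 15.3 V; loaded: 13.2 V

Open-circuit: V = 24.0 × 3.90/(2.20 + 3.90) = 15.3 V.
With the load, R_g becomes R_g‖R_L = 2.691 kΩ, so V = 24.0 × 2.691/4.891 = 13.2 V.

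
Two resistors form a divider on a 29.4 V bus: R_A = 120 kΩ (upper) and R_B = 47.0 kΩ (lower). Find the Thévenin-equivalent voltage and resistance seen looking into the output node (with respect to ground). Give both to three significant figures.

V_th is the open-circuit tap voltage: 29.4 × 47.0/(120 + 47.0) = 8.27 V.
With the supply zeroed, R_A and R_B appear in parallel from the tap: R_th = R_A‖R_B = (120 × 47.0)/167.0 = 33.8 kΩ.

V_th = 8.27 V, R_th = 33.8 kΩ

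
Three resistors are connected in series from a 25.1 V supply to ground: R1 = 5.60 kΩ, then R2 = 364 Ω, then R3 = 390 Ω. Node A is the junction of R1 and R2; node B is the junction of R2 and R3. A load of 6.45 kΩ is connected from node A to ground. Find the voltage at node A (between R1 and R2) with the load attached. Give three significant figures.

V ≈ 2.70 V

Below node A the series string R2+R3 = 754.0 Ω sits in parallel with the 6450 Ω load: 675.1 Ω.
V_A = 25.1 × 675.1/(5600 + 675.1) = 2.70 V.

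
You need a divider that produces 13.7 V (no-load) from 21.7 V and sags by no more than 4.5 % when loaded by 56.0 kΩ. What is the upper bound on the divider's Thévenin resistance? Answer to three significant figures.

R_th ≤ 2.64 kΩ

Loading drop = R_th/(R_th + R_L) ≤ 0.0450, so R_th ≤ R_L · ε/(1−ε) = 56.0 kΩ × 0.0450/0.9550 = 2.64 kΩ.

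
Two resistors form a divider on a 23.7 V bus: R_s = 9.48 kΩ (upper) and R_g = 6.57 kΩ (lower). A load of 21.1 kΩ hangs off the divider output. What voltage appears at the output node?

The load sits in parallel with R_g: R_g‖R_L = (6.57 × 21.1) / (6.57 + 21.1) = 5.010 kΩ.
V_out = 23.7 × 5.010 / (9.48 + 5.010) = 23.7 × 5.010/14.49 = 8.19 V.

V_out ≈ 8.19 V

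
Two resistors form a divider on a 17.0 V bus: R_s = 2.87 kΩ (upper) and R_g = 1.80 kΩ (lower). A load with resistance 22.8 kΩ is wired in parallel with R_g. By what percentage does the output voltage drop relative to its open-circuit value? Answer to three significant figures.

The divider's output (Thévenin) resistance is R_s‖R_g = 1.106 kΩ.
Fractional drop under load = R_th/(R_th + R_L) = 1.106 / (1.106 + 22.8) = 0.04627.
So the output falls by 4.63 %.

4.63 %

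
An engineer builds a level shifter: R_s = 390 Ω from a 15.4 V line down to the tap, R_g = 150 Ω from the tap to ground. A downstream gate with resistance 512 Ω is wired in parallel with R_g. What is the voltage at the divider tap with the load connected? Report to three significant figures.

V_out ≈ 3.53 V

The load sits in parallel with R_g: R_g‖R_L = (150 × 512) / (150 + 512) = 116.0 Ω.
V_out = 15.4 × 116.0 / (390 + 116.0) = 15.4 × 116.0/506.0 = 3.53 V.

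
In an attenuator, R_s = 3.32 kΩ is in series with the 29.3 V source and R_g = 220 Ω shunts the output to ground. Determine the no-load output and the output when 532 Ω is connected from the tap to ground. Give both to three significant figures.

Unloaded: 1.82 V; loaded: 1.31 V

Open-circuit: V = 29.3 × 220/(3320 + 220) = 1.82 V.
With the load, R_g becomes R_g‖R_L = 155.6 Ω, so V = 29.3 × 155.6/3476 = 1.31 V.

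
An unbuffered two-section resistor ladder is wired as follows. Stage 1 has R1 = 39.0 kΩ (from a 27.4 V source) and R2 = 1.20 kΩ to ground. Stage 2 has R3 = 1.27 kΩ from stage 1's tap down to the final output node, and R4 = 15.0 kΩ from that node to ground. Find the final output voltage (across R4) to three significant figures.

V_out ≈ 0.704 V

Stage 2 presents R3+R4 = 16.27 kΩ as a load on stage 1's tap.
Stage 1's lower leg becomes R2‖(R3+R4) = 1.118 kΩ, so V_mid = 27.4 × 1.118/40.12 = 0.7633 V.
Stage 2 is itself unloaded: V_out = V_mid × R4/(R3+R4) = 0.7633 × 15.0/16.27 = 0.704 V.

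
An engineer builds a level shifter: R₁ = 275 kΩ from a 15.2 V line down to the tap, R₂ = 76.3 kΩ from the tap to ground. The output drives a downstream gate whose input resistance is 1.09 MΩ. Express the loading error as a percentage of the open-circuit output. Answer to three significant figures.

5.19 %

The divider's output (Thévenin) resistance is R₁‖R₂ = 59.73 kΩ.
Fractional drop under load = R_th/(R_th + R_L) = 59.73 / (59.73 + 1090) = 0.05195.
So the output falls by 5.19 %.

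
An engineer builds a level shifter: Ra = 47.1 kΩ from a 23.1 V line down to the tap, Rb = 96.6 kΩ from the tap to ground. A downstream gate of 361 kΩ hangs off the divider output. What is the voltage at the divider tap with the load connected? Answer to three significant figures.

The load sits in parallel with Rb: Rb‖R_L = (96.6 × 361) / (96.6 + 361) = 76.21 kΩ.
V_out = 23.1 × 76.21 / (47.1 + 76.21) = 23.1 × 76.21/123.3 = 14.3 V.

V_out ≈ 14.3 V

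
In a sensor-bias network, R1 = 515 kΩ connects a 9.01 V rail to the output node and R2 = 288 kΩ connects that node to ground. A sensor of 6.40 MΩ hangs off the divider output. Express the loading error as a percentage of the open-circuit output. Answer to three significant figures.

The divider's output (Thévenin) resistance is R1‖R2 = 184.7 kΩ.
Fractional drop under load = R_th/(R_th + R_L) = 184.7 / (184.7 + 6400) = 0.02805.
So the output falls by 2.81 %.

2.81 %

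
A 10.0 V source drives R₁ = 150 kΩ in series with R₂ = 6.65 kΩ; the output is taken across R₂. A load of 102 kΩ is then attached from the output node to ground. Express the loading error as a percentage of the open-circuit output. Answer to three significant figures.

5.88 %

The divider's output (Thévenin) resistance is R₁‖R₂ = 6.368 kΩ.
Fractional drop under load = R_th/(R_th + R_L) = 6.368 / (6.368 + 102) = 0.05876.
So the output falls by 5.88 %.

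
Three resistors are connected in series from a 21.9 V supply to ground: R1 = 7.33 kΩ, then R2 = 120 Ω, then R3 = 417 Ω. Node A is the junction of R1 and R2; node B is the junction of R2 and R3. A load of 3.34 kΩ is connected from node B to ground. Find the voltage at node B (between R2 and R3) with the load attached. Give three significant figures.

V ≈ 1.04 V

At node B, R3 is in parallel with the load: R3‖R_L = 370.7 Ω.
Below node A the resistance is R2 + (R3‖R_L) = 490.7 Ω, so V_A = 21.9 × 490.7/7821 = 1.374 V.
Then V_B = V_A × (R3‖R_L)/(R2 + R3‖R_L) = 1.374 × 370.7/490.7 = 1.04 V.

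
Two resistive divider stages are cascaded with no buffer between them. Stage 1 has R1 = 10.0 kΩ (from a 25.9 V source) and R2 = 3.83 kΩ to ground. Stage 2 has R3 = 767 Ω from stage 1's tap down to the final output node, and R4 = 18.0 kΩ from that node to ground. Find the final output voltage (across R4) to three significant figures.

V_out ≈ 5.99 V

Stage 2 presents R3+R4 = 18770 Ω as a load on stage 1's tap.
Stage 1's lower leg becomes R2‖(R3+R4) = 3181 Ω, so V_mid = 25.9 × 3181/13180 = 6.250 V.
Stage 2 is itself unloaded: V_out = V_mid × R4/(R3+R4) = 6.250 × 18000/18770 = 5.99 V.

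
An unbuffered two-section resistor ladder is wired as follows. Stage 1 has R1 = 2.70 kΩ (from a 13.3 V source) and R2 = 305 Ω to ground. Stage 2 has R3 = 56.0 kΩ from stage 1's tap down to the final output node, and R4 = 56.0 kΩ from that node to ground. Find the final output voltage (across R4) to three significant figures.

Stage 2 presents R3+R4 = 112000 Ω as a load on stage 1's tap.
Stage 1's lower leg becomes R2‖(R3+R4) = 304.2 Ω, so V_mid = 13.3 × 304.2/3004 = 1.347 V.
Stage 2 is itself unloaded: V_out = V_mid × R4/(R3+R4) = 1.347 × 56000/112000 = 0.673 V.

V_out ≈ 0.673 V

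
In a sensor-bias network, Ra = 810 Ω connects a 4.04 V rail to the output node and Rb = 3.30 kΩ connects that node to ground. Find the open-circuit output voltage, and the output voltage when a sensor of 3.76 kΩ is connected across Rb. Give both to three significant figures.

Unloaded: 3.24 V; loaded: 2.77 V

Open-circuit: V = 4.04 × 3300/(810 + 3300) = 3.24 V.
With the load, Rb becomes Rb‖R_L = 1758 Ω, so V = 4.04 × 1758/2568 = 2.77 V.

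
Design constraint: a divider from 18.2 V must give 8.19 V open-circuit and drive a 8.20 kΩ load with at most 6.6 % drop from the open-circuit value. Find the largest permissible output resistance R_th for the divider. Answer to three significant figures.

Loading drop = R_th/(R_th + R_L) ≤ 0.0660, so R_th ≤ R_L · ε/(1−ε) = 8.20 kΩ × 0.0660/0.9340 = 579 Ω.
(Any R1, R2 with R2/(R1+R2) = 0.450 and R1‖R2 ≤ 579 Ω will meet the spec.)

R_th ≤ 579 Ω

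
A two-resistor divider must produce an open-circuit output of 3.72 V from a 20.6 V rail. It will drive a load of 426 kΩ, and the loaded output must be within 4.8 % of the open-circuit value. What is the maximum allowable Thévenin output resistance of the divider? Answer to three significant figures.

Loading drop = R_th/(R_th + R_L) ≤ 0.0480, so R_th ≤ R_L · ε/(1−ε) = 426 kΩ × 0.0480/0.9520 = 21.5 kΩ.

R_th ≤ 21.5 kΩ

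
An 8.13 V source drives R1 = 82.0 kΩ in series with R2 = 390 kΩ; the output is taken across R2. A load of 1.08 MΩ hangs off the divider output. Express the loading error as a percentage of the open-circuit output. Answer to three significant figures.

The divider's output (Thévenin) resistance is R1‖R2 = 67.75 kΩ.
Fractional drop under load = R_th/(R_th + R_L) = 67.75 / (67.75 + 1080) = 0.05903.
So the output falls by 5.90 %.

5.90 %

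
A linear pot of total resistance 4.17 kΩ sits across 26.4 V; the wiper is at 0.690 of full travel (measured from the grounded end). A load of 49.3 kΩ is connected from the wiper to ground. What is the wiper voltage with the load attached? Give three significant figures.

The wiper splits the pot into (1−α)R = 1.293 kΩ above and αR = 2.877 kΩ below.
Lower section ‖ load = 2.719 kΩ.
V_wiper = 26.4 × 2.719/(1.293 + 2.719) = 17.9 V.

V ≈ 17.9 V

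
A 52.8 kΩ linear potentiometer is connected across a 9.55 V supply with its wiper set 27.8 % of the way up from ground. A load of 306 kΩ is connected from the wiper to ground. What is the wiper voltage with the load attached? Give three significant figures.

V ≈ 2.57 V

The wiper splits the pot into (1−α)R = 38.12 kΩ above and αR = 14.68 kΩ below.
Lower section ‖ load = 14.01 kΩ.
V_wiper = 9.55 × 14.01/(38.12 + 14.01) = 2.57 V.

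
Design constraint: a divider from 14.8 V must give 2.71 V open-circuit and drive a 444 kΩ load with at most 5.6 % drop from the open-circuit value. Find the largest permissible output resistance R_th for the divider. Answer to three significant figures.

R_th ≤ 26.3 kΩ

Loading drop = R_th/(R_th + R_L) ≤ 0.0560, so R_th ≤ R_L · ε/(1−ε) = 444 kΩ × 0.0560/0.9440 = 26.3 kΩ.
(Any R1, R2 with R2/(R1+R2) = 0.183 and R1‖R2 ≤ 26.3 kΩ will meet the spec.)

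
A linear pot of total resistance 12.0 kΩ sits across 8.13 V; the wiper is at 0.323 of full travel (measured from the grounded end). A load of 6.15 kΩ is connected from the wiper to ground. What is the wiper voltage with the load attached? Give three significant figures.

V ≈ 1.84 V

The wiper splits the pot into (1−α)R = 8.124 kΩ above and αR = 3.876 kΩ below.
Lower section ‖ load = 2.378 kΩ.
V_wiper = 8.13 × 2.378/(8.124 + 2.378) = 1.84 V.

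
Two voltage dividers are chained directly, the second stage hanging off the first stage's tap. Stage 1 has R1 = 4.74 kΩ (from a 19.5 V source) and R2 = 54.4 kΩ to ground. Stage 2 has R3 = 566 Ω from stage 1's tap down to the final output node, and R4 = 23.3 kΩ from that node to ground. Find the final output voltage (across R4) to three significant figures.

V_out ≈ 14.8 V

Stage 2 presents R3+R4 = 23870 Ω as a load on stage 1's tap.
Stage 1's lower leg becomes R2‖(R3+R4) = 16590 Ω, so V_mid = 19.5 × 16590/21330 = 15.17 V.
Stage 2 is itself unloaded: V_out = V_mid × R4/(R3+R4) = 15.17 × 23300/23870 = 14.8 V.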